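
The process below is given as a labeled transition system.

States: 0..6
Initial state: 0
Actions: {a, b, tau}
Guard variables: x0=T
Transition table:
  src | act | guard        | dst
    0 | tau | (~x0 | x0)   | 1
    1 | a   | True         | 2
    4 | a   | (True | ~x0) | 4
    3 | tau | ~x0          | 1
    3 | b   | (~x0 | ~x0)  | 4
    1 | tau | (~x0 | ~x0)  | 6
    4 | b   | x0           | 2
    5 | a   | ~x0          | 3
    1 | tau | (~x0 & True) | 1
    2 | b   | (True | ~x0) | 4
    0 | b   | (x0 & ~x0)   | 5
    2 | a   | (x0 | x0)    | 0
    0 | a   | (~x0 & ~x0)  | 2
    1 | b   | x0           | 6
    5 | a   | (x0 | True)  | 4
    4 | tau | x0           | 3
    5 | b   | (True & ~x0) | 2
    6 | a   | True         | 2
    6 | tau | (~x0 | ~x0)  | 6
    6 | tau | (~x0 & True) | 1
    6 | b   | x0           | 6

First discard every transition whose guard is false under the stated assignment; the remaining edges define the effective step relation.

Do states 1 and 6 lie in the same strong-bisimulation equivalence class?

Answer: BISIMILAR

Analysis:
Compute ~ classes (split until stable):
  round 0: {{0,1,2,3,4,5,6}}
  round 1: {{0},{1,2,6},{3},{4},{5}}
  round 2: {{0},{1,6},{2},{3},{4},{5}}
6 equivalence class(es) (converged in 3)
1∈{1,6}, 6∈{1,6}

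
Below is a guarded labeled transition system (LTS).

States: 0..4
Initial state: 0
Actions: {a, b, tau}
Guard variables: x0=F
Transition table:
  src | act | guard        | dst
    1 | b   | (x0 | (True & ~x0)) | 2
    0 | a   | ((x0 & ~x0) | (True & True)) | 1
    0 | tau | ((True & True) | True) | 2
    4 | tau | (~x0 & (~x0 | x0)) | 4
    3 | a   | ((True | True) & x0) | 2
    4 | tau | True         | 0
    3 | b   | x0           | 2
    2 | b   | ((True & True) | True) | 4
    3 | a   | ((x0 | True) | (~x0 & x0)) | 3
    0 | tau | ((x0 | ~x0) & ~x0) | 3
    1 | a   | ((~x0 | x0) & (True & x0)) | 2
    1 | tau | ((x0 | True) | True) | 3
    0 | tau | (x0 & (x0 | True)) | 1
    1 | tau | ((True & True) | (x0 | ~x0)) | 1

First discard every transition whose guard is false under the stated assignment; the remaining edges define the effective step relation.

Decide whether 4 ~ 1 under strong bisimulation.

Compute ~ classes (split until stable):
  round 0: {{0,1,2,3,4}}
  round 1: {{0},{1},{2},{3},{4}}
5 equivalence class(es) (converged in 2)
4∈{4}, 1∈{1}

Answer: NOT BISIMILAR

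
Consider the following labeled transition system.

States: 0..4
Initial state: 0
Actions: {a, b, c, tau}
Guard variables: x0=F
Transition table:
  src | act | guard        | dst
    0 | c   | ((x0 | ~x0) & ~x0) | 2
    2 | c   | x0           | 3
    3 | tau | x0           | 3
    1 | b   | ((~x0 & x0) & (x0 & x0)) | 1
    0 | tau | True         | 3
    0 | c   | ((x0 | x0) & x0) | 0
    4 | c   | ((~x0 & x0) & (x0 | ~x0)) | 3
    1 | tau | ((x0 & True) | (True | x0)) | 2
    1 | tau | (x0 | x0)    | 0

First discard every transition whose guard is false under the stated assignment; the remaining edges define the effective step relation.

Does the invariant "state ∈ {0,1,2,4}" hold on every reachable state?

Answer: INVARIANT VIOLATED at state 3

Analysis:
Inv-set: {0,1,2,4}
R = {0,2,3}
  0: ✓
  2: ✓
  3: VIOLATES
reach 3 via tau — violates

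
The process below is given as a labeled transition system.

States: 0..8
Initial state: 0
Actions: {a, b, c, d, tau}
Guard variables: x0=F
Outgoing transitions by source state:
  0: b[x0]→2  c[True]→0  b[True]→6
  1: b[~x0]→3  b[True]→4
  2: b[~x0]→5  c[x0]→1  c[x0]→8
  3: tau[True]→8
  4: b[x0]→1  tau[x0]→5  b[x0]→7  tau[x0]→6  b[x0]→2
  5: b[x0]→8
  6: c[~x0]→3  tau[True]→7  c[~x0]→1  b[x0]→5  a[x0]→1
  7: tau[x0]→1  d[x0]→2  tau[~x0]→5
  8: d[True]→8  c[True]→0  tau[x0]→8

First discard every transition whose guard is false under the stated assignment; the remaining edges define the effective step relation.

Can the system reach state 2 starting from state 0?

Answer: UNREACHABLE

Analysis:
After dropping false guards: 12 live edges.
Layer 0: {0}
Layer 1: {6}  total {0,6}
Layer 2: {1,3,7}  total {0,1,3,6,7}
Layer 3: {4,5,8}  total {0,1,3,4,5,6,7,8}
Reach set: {0,1,3,4,5,6,7,8}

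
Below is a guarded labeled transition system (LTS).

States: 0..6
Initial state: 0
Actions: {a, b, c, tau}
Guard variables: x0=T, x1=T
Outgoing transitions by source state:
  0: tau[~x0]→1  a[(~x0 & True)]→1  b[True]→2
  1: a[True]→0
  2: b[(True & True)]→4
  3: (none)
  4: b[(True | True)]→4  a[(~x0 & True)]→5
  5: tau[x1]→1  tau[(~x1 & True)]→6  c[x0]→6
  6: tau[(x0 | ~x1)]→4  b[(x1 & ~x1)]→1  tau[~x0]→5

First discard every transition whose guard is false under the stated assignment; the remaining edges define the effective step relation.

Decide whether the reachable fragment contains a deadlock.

R = {0,2,4}
  0: b→2  [1 exit(s)]
  2: b→4  [1 exit(s)]
  4: b→4  [1 exit(s)]

Answer: DEADLOCK-FREE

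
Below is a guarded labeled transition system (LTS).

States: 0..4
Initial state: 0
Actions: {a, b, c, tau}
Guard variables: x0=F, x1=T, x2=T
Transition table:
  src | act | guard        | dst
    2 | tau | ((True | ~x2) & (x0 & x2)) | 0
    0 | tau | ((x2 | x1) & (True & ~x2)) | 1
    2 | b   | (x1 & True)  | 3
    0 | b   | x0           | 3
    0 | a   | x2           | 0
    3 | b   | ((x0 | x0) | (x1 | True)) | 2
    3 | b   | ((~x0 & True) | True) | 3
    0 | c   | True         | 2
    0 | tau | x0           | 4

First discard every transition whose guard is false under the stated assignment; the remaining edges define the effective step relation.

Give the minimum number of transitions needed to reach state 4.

Answer: UNREACHABLE

Analysis:
Layered search for 4:
  Layer 0: {0}
  Layer 1: {2}
  Layer 2: {3}
4 never appears.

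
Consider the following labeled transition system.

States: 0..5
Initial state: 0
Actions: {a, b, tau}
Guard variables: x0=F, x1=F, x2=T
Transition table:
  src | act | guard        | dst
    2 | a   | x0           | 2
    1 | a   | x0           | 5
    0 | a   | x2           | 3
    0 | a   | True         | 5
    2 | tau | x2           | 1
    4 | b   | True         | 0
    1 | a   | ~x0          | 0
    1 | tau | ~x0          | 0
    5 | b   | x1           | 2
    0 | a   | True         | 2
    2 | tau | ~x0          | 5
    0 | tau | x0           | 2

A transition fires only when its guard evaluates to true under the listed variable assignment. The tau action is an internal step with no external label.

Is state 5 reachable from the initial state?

Answer: REACHABLE

Working:
After dropping false guards: 8 live edges.
L0 = {0}
L1 = {2,3,5}  now seen {0,2,3,5}
L2 = {1}  now seen {0,1,2,3,5}
Reachable = {0,1,2,3,5}
trace reaching 5: a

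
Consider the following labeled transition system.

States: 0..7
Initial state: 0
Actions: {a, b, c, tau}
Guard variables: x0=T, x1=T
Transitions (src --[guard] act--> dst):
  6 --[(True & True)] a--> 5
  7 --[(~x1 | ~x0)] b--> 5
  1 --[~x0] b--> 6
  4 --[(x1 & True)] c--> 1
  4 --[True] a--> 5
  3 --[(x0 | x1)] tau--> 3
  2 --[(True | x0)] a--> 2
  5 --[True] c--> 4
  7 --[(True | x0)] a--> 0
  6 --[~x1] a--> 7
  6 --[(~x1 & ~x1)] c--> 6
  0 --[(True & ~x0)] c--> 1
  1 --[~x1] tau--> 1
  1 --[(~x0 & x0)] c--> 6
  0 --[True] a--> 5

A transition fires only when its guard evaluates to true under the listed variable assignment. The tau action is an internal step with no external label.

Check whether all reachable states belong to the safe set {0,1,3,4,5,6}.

Allowed set {0,1,3,4,5,6}
R = {0,1,4,5}
  0: safe
  1: safe
  4: safe
  5: safe

Answer: INVARIANT HOLDS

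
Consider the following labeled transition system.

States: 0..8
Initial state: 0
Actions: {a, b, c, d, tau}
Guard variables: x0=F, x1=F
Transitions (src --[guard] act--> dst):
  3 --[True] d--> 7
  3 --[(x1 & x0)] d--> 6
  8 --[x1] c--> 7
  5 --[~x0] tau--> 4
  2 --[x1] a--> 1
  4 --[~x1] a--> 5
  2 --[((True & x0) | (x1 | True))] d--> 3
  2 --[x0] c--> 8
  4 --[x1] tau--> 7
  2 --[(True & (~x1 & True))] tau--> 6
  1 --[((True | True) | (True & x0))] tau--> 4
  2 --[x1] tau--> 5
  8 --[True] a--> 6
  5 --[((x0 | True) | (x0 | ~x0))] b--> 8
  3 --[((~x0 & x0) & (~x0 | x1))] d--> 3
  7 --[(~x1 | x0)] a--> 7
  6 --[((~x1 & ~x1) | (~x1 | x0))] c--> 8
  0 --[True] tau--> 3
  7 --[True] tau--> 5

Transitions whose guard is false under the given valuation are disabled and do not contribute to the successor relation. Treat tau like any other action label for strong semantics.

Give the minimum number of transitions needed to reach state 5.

Layered search for 5:
  L0 = {0}
  L1 = {3}
  L2 = {7}
  L3 = {5}
first hit 5 at d=3 via tau·d·tau

Answer: 3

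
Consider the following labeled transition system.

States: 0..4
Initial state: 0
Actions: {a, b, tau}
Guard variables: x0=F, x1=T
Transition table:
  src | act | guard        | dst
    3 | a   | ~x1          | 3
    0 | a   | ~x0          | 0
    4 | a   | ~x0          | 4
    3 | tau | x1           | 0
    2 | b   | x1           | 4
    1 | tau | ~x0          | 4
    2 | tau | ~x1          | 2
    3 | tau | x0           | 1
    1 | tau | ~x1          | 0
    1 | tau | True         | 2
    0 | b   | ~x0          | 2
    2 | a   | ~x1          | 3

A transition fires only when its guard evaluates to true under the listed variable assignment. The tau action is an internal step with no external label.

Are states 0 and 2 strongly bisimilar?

Compute ~ classes (split until stable):
  round 0: {{0,1,2,3,4}}
  round 1: {{0},{1,3},{2},{4}}
  round 2: {{0},{1},{2},{3},{4}}
Fixed point at round 3; 5 class(es).
[0]={0}  [2]={2}

Answer: NOT BISIMILAR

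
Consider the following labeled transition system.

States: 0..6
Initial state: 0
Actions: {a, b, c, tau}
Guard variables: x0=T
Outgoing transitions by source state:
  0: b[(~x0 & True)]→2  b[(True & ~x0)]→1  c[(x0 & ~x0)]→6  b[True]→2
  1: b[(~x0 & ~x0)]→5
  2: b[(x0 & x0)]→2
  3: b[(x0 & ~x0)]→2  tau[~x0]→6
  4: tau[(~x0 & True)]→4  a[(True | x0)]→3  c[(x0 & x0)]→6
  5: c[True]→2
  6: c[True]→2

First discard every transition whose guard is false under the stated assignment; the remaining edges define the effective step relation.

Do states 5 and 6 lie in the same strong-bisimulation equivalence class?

Refine partition for ~:
  P[0] = {{0,1,2,3,4,5,6}}
  P[1] = {{0,2},{1,3},{4},{5,6}}
stable after 2 split(s): 4 block(s)
5∈{5,6}, 6∈{5,6}

Answer: BISIMILAR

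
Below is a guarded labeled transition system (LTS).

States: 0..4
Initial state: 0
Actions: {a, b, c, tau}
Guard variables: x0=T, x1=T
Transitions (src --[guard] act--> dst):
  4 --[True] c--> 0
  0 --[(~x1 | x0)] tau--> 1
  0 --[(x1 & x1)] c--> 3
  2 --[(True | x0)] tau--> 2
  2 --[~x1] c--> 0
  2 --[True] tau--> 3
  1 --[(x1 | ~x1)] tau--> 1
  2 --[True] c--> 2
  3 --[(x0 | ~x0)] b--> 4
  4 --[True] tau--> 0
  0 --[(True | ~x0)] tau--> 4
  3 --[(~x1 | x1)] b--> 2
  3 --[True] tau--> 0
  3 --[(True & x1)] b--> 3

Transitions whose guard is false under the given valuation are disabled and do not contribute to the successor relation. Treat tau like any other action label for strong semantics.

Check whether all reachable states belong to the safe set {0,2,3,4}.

Allowed set {0,2,3,4}
Reachable = {0,1,2,3,4}
  0: safe
  1: outside
  2: safe
  3: safe
  4: safe
reach 1 via tau — violates

Answer: INVARIANT VIOLATED at state 1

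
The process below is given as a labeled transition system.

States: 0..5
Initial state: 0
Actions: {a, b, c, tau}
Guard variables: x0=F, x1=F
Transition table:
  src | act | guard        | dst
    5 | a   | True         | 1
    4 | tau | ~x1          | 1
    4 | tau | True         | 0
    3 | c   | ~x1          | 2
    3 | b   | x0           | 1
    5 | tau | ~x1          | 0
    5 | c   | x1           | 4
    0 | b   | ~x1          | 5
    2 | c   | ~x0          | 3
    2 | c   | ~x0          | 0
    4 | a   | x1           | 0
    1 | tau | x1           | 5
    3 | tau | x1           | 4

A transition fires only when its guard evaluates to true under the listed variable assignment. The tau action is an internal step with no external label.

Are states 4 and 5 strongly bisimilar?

Answer: NOT BISIMILAR

Trace:
Bisimulation quotient by refinement:
  π0 = {{0,1,2,3,4,5}}
  π1 = {{0},{1},{2,3},{4},{5}}
  π2 = {{0},{1},{2},{3},{4},{5}}
6 equivalence class(es) (converged in 3)
[4]={4}  [5]={5}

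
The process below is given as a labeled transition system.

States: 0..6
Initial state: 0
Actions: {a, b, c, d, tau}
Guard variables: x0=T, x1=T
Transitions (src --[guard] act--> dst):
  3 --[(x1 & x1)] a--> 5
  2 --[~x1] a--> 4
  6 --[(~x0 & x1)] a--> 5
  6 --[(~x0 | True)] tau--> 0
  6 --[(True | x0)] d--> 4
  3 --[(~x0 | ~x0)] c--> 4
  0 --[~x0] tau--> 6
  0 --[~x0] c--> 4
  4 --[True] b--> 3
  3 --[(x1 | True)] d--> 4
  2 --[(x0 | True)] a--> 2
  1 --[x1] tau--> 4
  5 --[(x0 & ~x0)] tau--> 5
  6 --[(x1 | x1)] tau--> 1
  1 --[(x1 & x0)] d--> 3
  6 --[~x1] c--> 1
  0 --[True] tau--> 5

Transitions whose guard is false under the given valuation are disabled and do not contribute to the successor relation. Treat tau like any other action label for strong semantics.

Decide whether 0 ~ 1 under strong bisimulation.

Bisimulation quotient by refinement:
  round 0: {{0,1,2,3,4,5,6}}
  round 1: {{0},{1,6},{2},{3},{4},{5}}
  round 2: {{0},{1},{2},{3},{4},{5},{6}}
Fixed point at round 3; 7 class(es).
class of 0: {0}; class of 1: {1}

Answer: NOT BISIMILAR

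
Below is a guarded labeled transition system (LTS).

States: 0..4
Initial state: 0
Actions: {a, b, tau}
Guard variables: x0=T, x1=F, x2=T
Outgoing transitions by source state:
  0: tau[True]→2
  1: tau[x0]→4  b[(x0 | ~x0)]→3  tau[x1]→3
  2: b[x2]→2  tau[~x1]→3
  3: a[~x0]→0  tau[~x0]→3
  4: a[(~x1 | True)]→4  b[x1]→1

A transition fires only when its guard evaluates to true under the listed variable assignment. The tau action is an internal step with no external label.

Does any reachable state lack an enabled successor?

Reachable = {0,2,3}
  0: tau→2  [deg 1]
  2: b→2  tau→3  [deg 2]
  3: ∅  [no exit]
Path to 3: tau·tau

Answer: DEADLOCK at state 3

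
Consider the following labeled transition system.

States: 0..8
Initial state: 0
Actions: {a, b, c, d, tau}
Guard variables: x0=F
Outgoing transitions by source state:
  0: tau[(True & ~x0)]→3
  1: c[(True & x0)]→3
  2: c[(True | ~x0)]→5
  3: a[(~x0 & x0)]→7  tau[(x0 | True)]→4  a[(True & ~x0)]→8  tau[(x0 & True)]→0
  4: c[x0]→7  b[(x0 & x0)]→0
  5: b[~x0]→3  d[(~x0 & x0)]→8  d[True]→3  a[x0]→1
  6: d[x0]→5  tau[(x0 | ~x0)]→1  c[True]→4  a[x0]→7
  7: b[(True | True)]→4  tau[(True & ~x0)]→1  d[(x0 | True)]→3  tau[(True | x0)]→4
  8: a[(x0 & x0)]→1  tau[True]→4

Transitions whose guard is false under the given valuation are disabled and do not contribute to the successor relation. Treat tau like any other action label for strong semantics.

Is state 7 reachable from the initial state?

Answer: UNREACHABLE

Analysis:
After dropping false guards: 13 live edges.
Layer 0: {0}
Layer 1: {3}  total {0,3}
Layer 2: {4,8}  total {0,3,4,8}
Reach set: {0,3,4,8}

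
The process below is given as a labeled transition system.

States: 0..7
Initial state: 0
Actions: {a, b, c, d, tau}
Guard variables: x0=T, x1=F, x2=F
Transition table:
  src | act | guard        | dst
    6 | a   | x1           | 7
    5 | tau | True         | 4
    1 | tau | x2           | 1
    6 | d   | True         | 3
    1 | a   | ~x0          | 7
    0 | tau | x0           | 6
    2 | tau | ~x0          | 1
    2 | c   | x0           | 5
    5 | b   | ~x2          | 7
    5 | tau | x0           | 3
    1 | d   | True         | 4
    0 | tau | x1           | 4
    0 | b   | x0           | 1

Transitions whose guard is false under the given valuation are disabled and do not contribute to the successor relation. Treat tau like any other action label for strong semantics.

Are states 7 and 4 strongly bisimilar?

Answer: BISIMILAR

Working:
Bisimulation quotient by refinement:
  π0 = {{0,1,2,3,4,5,6,7}}
  π1 = {{0,5},{1,6},{2},{3,4,7}}
  π2 = {{0},{1,6},{2},{3,4,7},{5}}
5 equivalence class(es) (converged in 3)
class of 7: {3,4,7}; class of 4: {3,4,7}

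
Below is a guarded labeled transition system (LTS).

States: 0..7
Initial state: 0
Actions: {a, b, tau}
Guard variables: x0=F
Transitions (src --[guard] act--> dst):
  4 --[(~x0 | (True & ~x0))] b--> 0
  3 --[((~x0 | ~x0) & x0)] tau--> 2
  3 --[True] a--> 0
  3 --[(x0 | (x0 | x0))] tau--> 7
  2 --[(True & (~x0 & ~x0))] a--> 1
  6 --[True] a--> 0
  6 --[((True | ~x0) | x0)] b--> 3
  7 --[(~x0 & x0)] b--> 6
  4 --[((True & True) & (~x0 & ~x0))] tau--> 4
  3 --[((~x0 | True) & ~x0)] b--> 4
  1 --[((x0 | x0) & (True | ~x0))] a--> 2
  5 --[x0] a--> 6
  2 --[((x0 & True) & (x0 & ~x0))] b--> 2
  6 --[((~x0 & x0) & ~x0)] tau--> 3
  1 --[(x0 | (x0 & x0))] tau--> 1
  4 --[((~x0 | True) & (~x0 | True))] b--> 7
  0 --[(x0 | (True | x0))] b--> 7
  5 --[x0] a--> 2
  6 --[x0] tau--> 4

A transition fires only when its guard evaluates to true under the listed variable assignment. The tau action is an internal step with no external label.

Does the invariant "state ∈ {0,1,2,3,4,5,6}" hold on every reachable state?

Allowed set {0,1,2,3,4,5,6}
Reachable = {0,7}
  0: ok
  7: ✗ unsafe
counterexample path to 7: b

Answer: INVARIANT VIOLATED at state 7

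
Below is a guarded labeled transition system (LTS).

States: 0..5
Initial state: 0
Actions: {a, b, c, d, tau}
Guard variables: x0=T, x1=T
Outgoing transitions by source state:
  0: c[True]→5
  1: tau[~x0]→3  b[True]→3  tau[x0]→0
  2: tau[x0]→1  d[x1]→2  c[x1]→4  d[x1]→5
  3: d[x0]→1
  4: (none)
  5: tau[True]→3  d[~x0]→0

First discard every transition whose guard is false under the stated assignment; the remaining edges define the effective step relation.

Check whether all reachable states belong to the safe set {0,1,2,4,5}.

Inv-set: {0,1,2,4,5}
Reachable = {0,1,3,5}
  0: ok
  1: ok
  3: VIOLATES
  5: ok
reach 3 via c·tau — violates

Answer: INVARIANT VIOLATED at state 3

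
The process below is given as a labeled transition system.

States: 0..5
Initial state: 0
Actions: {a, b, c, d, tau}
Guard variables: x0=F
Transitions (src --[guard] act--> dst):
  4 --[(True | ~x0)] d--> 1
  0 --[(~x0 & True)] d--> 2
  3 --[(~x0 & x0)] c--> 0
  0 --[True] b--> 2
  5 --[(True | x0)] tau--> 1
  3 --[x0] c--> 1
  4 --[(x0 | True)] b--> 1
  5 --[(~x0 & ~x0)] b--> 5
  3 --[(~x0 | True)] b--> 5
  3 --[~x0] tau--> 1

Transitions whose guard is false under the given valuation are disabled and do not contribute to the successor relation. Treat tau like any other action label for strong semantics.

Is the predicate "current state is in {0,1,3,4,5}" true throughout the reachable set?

Answer: INVARIANT VIOLATED at state 2

Working:
Safe = {0,1,3,4,5}
Reach set: {0,2}
  0: safe
  2: ✗ unsafe
counterexample path to 2: d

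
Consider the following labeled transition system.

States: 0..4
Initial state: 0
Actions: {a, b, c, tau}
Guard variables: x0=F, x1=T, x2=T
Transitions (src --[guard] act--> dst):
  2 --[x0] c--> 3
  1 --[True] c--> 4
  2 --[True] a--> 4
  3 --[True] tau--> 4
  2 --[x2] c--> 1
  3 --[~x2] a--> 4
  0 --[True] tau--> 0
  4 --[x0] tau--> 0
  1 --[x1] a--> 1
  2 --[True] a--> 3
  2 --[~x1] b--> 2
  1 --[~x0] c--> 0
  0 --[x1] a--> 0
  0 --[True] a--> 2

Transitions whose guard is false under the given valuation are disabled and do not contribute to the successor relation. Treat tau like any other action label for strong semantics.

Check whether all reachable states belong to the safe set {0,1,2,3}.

Answer: INVARIANT VIOLATED at state 4

Analysis:
Allowed set {0,1,2,3}
R = {0,1,2,3,4}
  0: safe
  1: safe
  2: safe
  3: safe
  4: outside
counterexample path to 4: a·a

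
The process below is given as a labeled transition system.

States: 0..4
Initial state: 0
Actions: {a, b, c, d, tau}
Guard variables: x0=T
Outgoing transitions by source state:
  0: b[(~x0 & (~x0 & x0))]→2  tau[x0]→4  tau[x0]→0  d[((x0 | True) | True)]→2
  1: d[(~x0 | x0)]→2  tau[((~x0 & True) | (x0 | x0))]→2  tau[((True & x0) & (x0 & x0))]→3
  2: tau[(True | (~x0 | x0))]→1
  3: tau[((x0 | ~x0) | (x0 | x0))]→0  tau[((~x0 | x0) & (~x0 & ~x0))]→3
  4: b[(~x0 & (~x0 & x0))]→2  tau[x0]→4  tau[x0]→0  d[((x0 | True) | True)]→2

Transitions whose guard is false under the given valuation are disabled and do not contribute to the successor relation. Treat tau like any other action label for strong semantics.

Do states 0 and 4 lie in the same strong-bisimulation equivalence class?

Refine partition for ~:
  P[0] = {{0,1,2,3,4}}
  P[1] = {{0,1,4},{2,3}}
  P[2] = {{0,4},{1},{2,3}}
  P[3] = {{0,4},{1},{2},{3}}
Fixed point at round 4; 4 class(es).
[0]={0,4}  [4]={0,4}

Answer: BISIMILAR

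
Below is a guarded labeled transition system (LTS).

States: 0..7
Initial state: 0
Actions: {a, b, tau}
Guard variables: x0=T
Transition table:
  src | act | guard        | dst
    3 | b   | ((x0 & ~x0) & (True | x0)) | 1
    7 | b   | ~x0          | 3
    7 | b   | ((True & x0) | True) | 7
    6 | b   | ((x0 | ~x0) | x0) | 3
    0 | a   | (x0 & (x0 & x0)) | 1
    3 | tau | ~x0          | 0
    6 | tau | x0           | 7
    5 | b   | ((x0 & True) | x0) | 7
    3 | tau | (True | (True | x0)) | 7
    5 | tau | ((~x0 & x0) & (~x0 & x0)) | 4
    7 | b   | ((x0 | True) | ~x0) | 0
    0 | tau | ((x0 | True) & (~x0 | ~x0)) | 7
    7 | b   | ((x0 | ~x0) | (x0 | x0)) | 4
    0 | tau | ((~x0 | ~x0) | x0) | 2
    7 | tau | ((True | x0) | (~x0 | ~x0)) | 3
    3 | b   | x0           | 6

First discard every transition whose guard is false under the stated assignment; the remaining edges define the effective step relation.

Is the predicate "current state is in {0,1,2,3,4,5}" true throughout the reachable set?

Answer: INVARIANT HOLDS

Working:
Allowed set {0,1,2,3,4,5}
Reachable = {0,1,2}
  0: ok
  1: ok
  2: ok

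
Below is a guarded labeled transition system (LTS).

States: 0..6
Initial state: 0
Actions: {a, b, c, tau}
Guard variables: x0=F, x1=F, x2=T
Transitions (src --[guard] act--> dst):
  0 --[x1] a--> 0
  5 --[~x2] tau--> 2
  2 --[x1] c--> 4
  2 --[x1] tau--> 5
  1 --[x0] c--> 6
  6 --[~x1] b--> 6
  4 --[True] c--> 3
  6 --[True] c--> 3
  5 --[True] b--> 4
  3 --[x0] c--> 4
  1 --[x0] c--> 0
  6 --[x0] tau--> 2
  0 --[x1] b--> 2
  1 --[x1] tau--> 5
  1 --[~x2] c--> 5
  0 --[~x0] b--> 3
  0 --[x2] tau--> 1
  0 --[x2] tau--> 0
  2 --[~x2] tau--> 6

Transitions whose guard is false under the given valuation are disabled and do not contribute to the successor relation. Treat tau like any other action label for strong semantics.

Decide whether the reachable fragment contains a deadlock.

Answer: DEADLOCK at state 1

Analysis:
R = {0,1,3}
  0: b→3  tau→0  tau→1  [3 exit(s)]
  1: ∅  [deadlock]
  3: ∅  [deadlock]
trace reaching 1: tau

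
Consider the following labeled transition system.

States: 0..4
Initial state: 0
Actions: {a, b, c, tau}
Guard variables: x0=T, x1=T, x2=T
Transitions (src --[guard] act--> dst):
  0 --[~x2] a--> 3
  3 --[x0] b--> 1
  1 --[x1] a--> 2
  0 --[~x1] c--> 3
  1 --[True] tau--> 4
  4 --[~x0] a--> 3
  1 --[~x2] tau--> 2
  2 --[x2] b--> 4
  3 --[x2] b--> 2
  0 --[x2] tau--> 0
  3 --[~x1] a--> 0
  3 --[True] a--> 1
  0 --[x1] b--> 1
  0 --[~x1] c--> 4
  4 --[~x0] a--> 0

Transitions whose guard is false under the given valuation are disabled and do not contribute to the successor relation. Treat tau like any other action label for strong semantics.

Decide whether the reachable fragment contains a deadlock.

R = {0,1,2,4}
  0: b→1  tau→0  [2 exit(s)]
  1: a→2  tau→4  [2 exit(s)]
  2: b→4  [1 exit(s)]
  4: ∅  [deadlock]
Path to 4: b·tau

Answer: DEADLOCK at state 4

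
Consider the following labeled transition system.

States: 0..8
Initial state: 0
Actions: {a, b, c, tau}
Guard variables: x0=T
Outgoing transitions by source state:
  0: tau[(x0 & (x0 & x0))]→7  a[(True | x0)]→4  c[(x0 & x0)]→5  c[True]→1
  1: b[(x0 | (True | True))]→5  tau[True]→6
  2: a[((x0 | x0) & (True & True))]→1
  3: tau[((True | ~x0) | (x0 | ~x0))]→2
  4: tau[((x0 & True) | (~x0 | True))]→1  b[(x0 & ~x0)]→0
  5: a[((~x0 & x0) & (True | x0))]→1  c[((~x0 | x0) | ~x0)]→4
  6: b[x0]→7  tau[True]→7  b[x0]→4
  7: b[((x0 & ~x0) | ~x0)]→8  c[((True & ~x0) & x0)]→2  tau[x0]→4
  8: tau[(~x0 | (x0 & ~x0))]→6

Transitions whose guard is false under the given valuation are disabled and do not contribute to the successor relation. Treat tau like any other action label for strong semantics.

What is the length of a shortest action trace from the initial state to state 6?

BFS to 6:
  L0 = {0}
  L1 = {1,4,5,7}
  L2 = {6}
6 enters at depth 2; path c·tau

Answer: 2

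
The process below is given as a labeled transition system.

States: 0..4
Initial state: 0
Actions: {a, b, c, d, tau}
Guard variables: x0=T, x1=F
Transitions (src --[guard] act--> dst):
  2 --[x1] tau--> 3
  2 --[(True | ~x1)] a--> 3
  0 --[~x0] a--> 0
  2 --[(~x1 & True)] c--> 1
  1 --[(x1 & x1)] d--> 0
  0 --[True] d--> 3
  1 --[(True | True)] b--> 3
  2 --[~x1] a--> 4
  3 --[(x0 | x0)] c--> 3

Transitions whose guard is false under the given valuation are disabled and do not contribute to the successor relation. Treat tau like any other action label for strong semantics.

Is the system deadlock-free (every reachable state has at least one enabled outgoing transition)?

Answer: DEADLOCK-FREE

Analysis:
Reachable = {0,3}
  0: d→3  [1 out]
  3: c→3  [1 out]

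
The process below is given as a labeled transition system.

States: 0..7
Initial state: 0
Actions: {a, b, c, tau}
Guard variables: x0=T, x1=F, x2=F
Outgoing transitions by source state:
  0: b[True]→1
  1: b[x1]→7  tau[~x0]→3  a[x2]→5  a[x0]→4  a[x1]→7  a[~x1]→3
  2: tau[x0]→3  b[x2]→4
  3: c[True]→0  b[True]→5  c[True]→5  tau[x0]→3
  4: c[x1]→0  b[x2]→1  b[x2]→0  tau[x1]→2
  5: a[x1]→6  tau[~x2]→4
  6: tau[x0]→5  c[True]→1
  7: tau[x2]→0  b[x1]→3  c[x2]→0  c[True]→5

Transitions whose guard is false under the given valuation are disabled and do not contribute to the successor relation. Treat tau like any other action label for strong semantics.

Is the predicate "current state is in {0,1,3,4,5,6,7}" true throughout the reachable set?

Safe = {0,1,3,4,5,6,7}
R = {0,1,3,4,5}
  0: ✓
  1: ✓
  3: ✓
  4: ✓
  5: ✓

Answer: INVARIANT HOLDS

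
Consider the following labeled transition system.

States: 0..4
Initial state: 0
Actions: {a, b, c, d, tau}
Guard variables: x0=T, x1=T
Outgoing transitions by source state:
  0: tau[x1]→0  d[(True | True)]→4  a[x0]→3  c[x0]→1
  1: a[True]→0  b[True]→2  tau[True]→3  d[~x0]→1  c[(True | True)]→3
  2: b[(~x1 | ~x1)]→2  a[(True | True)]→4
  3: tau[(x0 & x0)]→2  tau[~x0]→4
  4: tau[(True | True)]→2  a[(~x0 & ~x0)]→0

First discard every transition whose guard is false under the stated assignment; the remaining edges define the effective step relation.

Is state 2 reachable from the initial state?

Answer: REACHABLE

Trace:
After dropping false guards: 11 live edges.
Layer 0: {0}
Layer 1: {1,3,4}  total {0,1,3,4}
Layer 2: {2}  total {0,1,2,3,4}
R = {0,1,2,3,4}
trace reaching 2: d·tau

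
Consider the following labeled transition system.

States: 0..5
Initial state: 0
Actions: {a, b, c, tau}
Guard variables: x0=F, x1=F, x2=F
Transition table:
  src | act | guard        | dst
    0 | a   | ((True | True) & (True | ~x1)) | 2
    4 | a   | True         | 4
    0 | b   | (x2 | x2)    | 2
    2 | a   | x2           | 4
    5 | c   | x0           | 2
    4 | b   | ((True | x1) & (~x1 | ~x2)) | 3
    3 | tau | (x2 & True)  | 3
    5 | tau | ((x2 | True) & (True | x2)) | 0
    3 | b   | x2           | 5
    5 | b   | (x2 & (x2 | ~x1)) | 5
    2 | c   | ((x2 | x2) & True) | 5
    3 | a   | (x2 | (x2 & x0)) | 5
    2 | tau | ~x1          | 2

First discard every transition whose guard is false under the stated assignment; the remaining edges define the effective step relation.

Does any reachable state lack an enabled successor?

Answer: DEADLOCK-FREE

Trace:
Reach set: {0,2}
  0: a→2  [1 exit(s)]
  2: tau→2  [1 exit(s)]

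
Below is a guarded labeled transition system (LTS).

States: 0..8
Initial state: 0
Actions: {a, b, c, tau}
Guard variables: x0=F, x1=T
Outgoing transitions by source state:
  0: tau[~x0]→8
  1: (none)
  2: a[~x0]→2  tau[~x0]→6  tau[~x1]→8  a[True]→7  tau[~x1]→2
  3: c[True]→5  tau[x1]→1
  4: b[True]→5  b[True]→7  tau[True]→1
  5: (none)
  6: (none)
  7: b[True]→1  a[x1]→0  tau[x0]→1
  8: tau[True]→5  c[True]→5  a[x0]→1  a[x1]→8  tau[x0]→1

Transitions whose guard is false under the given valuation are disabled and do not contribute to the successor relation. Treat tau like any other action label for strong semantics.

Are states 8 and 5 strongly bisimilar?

Compute ~ classes (split until stable):
  round 0: {{0,1,2,3,4,5,6,7,8}}
  round 1: {{0},{1,5,6},{2},{3},{4},{7},{8}}
stable after 2 split(s): 7 block(s)
[8]={8}  [5]={1,5,6}

Answer: NOT BISIMILAR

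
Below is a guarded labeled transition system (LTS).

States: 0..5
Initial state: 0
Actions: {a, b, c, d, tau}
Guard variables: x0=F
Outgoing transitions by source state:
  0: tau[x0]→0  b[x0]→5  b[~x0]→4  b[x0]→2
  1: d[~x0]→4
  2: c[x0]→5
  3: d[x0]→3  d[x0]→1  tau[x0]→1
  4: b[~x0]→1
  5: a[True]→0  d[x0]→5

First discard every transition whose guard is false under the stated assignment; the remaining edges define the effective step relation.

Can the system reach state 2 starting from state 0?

Answer: UNREACHABLE

Working:
4 transition(s) survive guard evaluation.
L0 = {0}
L1 = {4}  cumulative {0,4}
L2 = {1}  cumulative {0,1,4}
Reach set: {0,1,4}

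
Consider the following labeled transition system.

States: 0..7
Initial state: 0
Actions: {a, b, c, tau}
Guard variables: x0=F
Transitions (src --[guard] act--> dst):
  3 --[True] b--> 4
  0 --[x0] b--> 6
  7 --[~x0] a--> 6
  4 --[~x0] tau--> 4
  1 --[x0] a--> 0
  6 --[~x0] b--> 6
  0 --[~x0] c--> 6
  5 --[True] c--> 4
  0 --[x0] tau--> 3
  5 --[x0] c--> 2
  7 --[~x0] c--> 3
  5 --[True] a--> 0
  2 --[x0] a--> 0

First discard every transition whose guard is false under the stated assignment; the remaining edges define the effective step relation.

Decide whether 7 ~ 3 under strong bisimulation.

Answer: NOT BISIMILAR

Trace:
Refine partition for ~:
  P[0] = {{0,1,2,3,4,5,6,7}}
  P[1] = {{0},{1,2},{3,6},{4},{5,7}}
  P[2] = {{0},{1,2},{3},{4},{5},{6},{7}}
Fixed point at round 3; 7 class(es).
[7]={7}  [3]={3}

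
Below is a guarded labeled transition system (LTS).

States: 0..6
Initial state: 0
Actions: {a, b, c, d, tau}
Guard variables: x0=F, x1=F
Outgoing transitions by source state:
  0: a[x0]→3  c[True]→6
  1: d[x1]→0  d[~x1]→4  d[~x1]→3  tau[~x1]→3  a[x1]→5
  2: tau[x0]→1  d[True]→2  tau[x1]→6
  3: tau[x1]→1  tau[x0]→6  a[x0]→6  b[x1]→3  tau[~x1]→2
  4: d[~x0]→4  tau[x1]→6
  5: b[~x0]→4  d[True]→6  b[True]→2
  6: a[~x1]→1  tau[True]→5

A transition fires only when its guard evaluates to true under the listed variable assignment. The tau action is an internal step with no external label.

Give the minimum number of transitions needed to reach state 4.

Layered search for 4:
  Layer 0: {0}
  Layer 1: {6}
  Layer 2: {1,5}
  Layer 3: {2,3,4}
depth(4)=3, e.g. c·a·d

Answer: 3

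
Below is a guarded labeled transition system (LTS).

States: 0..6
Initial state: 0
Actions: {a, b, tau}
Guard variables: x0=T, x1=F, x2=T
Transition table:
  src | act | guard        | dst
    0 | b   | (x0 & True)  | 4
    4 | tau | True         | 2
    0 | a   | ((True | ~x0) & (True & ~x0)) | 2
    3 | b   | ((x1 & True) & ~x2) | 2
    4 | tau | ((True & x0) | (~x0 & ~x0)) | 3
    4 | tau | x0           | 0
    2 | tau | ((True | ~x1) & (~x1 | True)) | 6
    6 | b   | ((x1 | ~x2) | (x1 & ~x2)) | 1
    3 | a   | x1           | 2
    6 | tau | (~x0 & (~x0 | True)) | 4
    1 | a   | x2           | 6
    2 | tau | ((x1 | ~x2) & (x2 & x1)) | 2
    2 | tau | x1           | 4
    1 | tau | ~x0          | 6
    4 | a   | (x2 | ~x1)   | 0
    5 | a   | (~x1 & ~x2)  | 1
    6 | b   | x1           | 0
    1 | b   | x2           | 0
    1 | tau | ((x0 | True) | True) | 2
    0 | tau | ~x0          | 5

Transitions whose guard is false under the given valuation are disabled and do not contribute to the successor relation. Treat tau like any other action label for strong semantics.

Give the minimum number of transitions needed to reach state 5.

Breadth-first toward 5:
  Layer 0: {0}
  Layer 1: {4}
  Layer 2: {2,3}
  Layer 3: {6}
5 never appears.

Answer: UNREACHABLE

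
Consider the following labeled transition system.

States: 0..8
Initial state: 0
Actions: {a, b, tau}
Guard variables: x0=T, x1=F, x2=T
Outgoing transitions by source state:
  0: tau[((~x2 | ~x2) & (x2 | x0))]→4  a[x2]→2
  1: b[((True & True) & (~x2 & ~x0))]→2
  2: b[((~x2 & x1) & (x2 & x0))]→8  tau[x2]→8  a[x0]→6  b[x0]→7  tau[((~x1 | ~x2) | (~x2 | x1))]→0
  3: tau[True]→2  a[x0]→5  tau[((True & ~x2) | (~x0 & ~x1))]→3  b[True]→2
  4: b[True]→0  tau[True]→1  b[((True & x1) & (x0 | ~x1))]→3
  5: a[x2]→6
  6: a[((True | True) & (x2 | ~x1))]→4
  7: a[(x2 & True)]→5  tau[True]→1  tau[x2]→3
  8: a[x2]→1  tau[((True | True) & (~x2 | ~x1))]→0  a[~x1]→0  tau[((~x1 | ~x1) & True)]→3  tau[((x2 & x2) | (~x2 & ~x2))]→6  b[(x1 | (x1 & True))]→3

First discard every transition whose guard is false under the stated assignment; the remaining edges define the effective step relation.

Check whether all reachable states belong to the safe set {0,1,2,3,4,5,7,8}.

Safe = {0,1,2,3,4,5,7,8}
R = {0,1,2,3,4,5,6,7,8}
  0: ok
  1: ok
  2: ok
  3: ok
  4: ok
  5: ok
  6: ✗ unsafe
  7: ok
  8: ok
counterexample path to 6: a·a

Answer: INVARIANT VIOLATED at state 6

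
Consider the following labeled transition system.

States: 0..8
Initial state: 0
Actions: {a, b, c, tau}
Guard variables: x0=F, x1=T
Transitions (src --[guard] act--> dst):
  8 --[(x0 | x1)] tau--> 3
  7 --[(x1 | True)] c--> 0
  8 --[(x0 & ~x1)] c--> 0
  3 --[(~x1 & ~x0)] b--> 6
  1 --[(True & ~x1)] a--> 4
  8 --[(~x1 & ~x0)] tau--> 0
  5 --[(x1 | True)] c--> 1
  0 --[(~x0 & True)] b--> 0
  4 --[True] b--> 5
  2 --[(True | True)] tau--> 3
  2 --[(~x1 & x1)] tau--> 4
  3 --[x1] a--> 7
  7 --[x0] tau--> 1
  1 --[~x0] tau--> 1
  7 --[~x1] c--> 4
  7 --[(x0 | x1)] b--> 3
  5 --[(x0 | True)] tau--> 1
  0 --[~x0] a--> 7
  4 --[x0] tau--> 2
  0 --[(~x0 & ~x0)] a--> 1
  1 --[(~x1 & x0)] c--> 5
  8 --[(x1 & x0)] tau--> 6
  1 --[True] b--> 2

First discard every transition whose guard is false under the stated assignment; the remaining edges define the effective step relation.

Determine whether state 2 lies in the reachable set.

Answer: REACHABLE

Working:
Guard filter leaves 13 enabled edge(s).
Layer 0: {0}
Layer 1: {1,7}  now seen {0,1,7}
Layer 2: {2,3}  now seen {0,1,2,3,7}
R = {0,1,2,3,7}
Path to 2: a·b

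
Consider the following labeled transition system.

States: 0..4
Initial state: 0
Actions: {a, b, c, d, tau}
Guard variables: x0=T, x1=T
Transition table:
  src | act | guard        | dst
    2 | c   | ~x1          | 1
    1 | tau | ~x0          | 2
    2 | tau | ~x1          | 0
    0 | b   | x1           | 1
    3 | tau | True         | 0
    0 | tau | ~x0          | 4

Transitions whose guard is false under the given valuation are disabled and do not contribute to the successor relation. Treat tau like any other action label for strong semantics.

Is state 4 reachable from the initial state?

After dropping false guards: 2 live edges.
Layer 0: {0}
Layer 1: {1}  cumulative {0,1}
Reachable = {0,1}

Answer: UNREACHABLE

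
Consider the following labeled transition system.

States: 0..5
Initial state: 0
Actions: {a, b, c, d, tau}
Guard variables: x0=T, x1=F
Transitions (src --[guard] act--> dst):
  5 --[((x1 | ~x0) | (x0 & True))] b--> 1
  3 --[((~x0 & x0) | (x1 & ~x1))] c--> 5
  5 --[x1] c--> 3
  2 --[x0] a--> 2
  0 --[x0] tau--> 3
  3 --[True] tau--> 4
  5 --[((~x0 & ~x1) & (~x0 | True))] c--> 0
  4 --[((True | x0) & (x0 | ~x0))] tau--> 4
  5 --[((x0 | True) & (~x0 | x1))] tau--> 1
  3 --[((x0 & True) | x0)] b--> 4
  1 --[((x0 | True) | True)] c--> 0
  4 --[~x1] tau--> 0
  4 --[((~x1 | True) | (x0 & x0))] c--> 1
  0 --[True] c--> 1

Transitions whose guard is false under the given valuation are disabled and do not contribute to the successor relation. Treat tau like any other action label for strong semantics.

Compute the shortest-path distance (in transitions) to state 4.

Answer: 2

Trace:
Breadth-first toward 4:
  L0 = {0}
  L1 = {1,3}
  L2 = {4}
depth(4)=2, e.g. tau·b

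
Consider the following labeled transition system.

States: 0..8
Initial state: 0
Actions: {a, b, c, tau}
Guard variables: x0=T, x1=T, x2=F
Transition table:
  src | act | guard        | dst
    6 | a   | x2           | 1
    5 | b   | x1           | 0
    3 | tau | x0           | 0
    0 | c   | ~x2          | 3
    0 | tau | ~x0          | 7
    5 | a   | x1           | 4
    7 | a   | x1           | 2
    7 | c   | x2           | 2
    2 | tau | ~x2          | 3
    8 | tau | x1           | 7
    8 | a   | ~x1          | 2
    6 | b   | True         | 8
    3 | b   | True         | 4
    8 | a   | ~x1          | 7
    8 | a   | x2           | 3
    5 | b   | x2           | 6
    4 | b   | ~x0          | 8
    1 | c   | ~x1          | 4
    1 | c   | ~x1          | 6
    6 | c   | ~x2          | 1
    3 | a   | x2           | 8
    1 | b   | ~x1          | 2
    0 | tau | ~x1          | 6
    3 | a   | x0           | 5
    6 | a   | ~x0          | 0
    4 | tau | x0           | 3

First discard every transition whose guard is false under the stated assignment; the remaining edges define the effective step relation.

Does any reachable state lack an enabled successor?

Answer: DEADLOCK-FREE

Working:
Reach set: {0,3,4,5}
  0: c→3  [deg 1]
  3: a→5  b→4  tau→0  [deg 3]
  4: tau→3  [deg 1]
  5: a→4  b→0  [deg 2]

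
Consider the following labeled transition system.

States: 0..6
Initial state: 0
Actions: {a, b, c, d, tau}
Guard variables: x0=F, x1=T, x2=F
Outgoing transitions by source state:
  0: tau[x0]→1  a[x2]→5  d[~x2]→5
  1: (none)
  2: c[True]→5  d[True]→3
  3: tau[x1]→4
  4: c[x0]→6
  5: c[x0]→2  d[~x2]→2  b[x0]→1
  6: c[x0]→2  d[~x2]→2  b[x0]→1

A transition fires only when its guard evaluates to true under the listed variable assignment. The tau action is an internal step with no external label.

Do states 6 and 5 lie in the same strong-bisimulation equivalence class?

Compute ~ classes (split until stable):
  P[0] = {{0,1,2,3,4,5,6}}
  P[1] = {{0,5,6},{1,4},{2},{3}}
  P[2] = {{0},{1,4},{2},{3},{5,6}}
Fixed point at round 3; 5 class(es).
[6]={5,6}  [5]={5,6}

Answer: BISIMILAR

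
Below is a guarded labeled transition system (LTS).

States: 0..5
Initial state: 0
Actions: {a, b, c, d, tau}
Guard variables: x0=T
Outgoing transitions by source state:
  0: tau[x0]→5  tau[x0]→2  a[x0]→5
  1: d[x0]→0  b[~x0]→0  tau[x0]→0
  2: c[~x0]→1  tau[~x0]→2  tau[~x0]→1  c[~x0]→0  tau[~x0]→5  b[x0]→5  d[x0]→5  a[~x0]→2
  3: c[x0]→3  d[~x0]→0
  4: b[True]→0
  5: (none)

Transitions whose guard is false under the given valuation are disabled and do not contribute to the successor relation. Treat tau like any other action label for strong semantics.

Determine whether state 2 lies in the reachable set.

Answer: REACHABLE

Trace:
Guard filter leaves 9 enabled edge(s).
Layer 0: {0}
Layer 1: {2,5}  total {0,2,5}
Reachable = {0,2,5}
witness 2: tau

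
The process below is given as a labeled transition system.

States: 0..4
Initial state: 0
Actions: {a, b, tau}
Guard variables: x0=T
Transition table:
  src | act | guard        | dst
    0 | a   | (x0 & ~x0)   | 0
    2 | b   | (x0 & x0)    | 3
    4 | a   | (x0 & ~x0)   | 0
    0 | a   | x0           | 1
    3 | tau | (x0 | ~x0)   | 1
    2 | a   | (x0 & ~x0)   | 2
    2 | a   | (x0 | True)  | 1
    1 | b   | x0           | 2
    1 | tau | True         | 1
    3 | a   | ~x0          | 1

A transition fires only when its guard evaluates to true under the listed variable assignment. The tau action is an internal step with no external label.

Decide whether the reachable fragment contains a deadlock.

Answer: DEADLOCK-FREE

Working:
Reachable = {0,1,2,3}
  0: a→1  [deg 1]
  1: b→2  tau→1  [deg 2]
  2: a→1  b→3  [deg 2]
  3: tau→1  [deg 1]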